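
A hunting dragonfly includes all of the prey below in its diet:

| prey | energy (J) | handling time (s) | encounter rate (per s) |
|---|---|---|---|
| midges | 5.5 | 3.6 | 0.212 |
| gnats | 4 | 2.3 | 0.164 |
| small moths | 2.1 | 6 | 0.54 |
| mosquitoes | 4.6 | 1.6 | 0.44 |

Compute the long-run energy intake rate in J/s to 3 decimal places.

R = (0.212×5.5 + 0.164×4 + 0.54×2.1 + 0.44×4.6) / (1 + 0.212×3.6 + 0.164×2.3 + 0.54×6 + 0.44×1.6) = 4.98/6.084 = 0.8185 J/s.

0.818 J/s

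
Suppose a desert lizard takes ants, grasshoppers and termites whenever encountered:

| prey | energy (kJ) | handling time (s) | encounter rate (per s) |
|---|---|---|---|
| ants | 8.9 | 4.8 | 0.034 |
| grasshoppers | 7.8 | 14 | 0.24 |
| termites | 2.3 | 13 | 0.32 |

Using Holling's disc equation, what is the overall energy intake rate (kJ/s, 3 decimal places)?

0.335 kJ/s

R = Σλ_iE_i / (1 + Σλ_ih_i)
Numerator: 0.034×8.9 + 0.24×7.8 + 0.32×2.3 = 2.911
Denominator: 1 + 0.034×4.8 + 0.24×14 + 0.32×13 = 8.683
R = 2.911/8.683 = 0.3352 kJ/s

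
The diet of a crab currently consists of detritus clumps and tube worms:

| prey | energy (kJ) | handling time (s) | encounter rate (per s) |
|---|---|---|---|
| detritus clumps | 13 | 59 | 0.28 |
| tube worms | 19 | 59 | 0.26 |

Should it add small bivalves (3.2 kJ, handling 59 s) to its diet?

On detritus clumps and tube worms alone, R = ΣλE/(1+Σλh) = 8.58/32.86 = 0.2611 kJ/s.
Profitability of small bivalves: 3.2/59 = 0.05424 kJ/s.
0.05424 < 0.2611, so adding small bivalves would lower the average — exclude it.

No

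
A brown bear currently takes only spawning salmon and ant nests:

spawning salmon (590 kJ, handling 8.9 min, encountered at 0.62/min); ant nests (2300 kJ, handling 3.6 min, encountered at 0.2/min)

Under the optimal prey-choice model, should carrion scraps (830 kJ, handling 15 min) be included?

No

Current rate: (0.62×590 + 0.2×2300)/(1 + 0.62×8.9 + 0.2×3.6) = 114.1 kJ/min.
carrion scraps: E/h = 830/15 = 55.33 kJ/min.
55.33 < 114.1, so adding carrion scraps would lower the average — exclude it.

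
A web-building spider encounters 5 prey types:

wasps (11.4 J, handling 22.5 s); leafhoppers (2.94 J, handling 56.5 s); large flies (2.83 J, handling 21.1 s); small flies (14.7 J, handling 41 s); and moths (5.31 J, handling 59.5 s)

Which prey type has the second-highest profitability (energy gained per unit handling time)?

Profitability E/h (J/s): wasps = 11.4/22.5 = 0.507, leafhoppers = 2.94/56.5 = 0.052, large flies = 2.83/21.1 = 0.134, small flies = 14.7/41 = 0.359, moths = 5.31/59.5 = 0.0892.
Ranked: wasps > small flies > large flies > moths > leafhoppers.

small flies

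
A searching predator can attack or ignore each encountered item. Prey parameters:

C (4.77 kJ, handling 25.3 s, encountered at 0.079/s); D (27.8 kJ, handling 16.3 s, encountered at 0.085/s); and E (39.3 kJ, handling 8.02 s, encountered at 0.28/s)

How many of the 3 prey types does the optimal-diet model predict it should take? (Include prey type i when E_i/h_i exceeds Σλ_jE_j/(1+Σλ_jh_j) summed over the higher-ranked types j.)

1

Rank by E/h (kJ/s): E 4.9, D 1.71, C 0.189. Include each in turn until the next type's E/h falls below the running intake rate.
Rate on top 1: 3.39. D: 1.71 < 3.39 → exclude; stop.
Optimal diet: E — 1 of 3 types.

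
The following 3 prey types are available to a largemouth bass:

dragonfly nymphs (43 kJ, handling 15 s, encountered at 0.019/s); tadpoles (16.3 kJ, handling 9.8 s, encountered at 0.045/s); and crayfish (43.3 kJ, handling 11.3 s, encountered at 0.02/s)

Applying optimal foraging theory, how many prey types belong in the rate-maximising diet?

E/h in descending order: crayfish 3.83, dragonfly nymphs 2.87, tadpoles 1.66 kJ/s. The optimal diet is the largest prefix of this list for which every included type satisfies E_i/h_i > R on the types above it.
Rate on top 1: 0.7064. dragonfly nymphs: 2.87 > 0.7064 → include.
Rate on top 2: 1.114. tadpoles: 1.66 > 1.114 → include.
Optimal diet: crayfish, dragonfly nymphs, tadpoles — 3 of 3 types.

3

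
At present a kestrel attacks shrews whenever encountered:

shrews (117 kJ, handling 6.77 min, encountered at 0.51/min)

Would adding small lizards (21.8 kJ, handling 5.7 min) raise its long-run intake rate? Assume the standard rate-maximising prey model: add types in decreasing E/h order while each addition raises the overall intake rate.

No

Intake rate on the current diet: R = (0.51×117) / (1 + 0.51×6.77) = 59.67/4.453 = 13.4 kJ/min.
small lizards: E/h = 21.8/5.7 = 3.825 kJ/min.
Since 3.825 < R, time spent handling small lizards is better spent searching.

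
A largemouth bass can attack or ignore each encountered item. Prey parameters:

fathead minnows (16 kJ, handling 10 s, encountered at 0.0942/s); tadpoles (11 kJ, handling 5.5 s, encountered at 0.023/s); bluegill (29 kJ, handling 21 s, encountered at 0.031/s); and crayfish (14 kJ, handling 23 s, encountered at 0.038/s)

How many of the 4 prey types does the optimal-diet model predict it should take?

E/h in descending order: tadpoles 2, fathead minnows 1.6, bluegill 1.38, crayfish 0.609 kJ/s. The optimal diet is the largest prefix of this list for which every included type satisfies E_i/h_i > R on the types above it.
Rate on top 1: 0.2246. fathead minnows: 1.6 > 0.2246 → include.
Rate on top 2: 0.851. bluegill: 1.38 > 0.851 → include.
Rate on top 3: 0.9778. crayfish: 0.609 < 0.9778 → exclude; stop.
Optimal diet: tadpoles, fathead minnows, bluegill — 3 of 4 types.

3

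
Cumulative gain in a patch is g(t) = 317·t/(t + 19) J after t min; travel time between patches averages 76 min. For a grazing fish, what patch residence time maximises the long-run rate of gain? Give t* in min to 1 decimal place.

Maximise g(t)/(T+t): set derivative to zero → g'(t)(T+t) = g(t).
g'(t) = 317·19/(t + 19)². Setting 317·19/(t+19)² = 317t/[(t+19)(76+t)] gives 19(76+t) = t(t+19), so t² = 19×76 = 1444.
t* = √1444 = 38 min.

38.0 min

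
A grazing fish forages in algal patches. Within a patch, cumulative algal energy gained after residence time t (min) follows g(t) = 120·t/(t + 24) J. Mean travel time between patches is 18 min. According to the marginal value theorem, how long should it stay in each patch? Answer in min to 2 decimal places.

By the marginal value theorem, leave when the instantaneous gain rate g'(t) equals the habitat-wide average g(t)/(T + t).
g'(t) = 120·24/(t + 24)². Setting 120·24/(t+24)² = 120t/[(t+24)(18+t)] gives 24(18+t) = t(t+24), so t² = 24×18 = 432.
t* = √432 = 20.78 min.

20.78 min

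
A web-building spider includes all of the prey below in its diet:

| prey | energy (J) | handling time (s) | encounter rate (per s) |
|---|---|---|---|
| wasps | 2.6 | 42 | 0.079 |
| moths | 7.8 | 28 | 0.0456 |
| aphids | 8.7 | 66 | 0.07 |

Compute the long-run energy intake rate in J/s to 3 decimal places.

0.115 J/s

R = (0.079×2.6 + 0.0456×7.8 + 0.07×8.7) / (1 + 0.079×42 + 0.0456×28 + 0.07×66) = 1.17/10.21 = 0.1145 J/s.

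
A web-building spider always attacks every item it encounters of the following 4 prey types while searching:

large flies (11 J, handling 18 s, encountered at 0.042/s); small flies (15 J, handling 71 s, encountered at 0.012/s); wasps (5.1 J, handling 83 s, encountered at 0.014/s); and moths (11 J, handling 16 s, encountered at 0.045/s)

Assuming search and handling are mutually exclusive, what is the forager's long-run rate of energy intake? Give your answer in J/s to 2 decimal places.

R = (0.042×11 + 0.012×15 + 0.014×5.1 + 0.045×11) / (1 + 0.042×18 + 0.012×71 + 0.014×83 + 0.045×16) = 1.208/4.49 = 0.2691 J/s.

0.27 J/s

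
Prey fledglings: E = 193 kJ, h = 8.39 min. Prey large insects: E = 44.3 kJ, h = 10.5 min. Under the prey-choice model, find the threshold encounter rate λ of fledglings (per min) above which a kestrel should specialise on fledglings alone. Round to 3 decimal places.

0.027 per min

Drop large insects once their profitability E₂/h₂ falls below the rate achievable on fledglings alone: E₂/h₂ = λE₁/(1 + λh₁).
Solve for λ: λE₁h₂ = E₂(1 + λh₁) → λ(E₁h₂ − E₂h₁) = E₂ → λ = E₂/(E₁h₂ − E₂h₁).
λ = 44.3/(193×10.5 − 44.3×8.39) = 44.3/1655 = 0.02677 per min.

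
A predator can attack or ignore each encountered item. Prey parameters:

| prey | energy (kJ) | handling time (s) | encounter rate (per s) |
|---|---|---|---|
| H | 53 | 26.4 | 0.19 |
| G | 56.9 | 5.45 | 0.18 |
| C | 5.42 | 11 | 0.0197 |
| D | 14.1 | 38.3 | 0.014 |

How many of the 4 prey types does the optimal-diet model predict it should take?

E/h in descending order: G 10.4, H 2.01, C 0.493, D 0.368 kJ/s. The optimal diet is the largest prefix of this list for which every included type satisfies E_i/h_i > R on the types above it.
Rate on top 1: 5.17. H: 2.01 < 5.17 → exclude; stop.
Optimal diet: G — 1 of 4 types.

1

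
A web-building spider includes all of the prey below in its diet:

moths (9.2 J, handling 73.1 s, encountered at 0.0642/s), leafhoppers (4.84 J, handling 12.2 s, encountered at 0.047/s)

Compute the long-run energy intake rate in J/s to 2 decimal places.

R = Σλ_iE_i / (1 + Σλ_ih_i)
Numerator: 0.0642×9.2 + 0.047×4.84 = 0.8181
Denominator: 1 + 0.0642×73.1 + 0.047×12.2 = 6.266
R = 0.8181/6.266 = 0.1306 J/s

0.13 J/s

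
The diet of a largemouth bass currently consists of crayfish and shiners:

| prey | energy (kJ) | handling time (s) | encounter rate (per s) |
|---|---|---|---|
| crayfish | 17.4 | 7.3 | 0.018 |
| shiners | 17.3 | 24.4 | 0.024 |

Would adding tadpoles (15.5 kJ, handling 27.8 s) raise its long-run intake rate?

On crayfish and shiners alone, R = ΣλE/(1+Σλh) = 0.7284/1.717 = 0.4242 kJ/s.
tadpoles: E/h = 15.5/27.8 = 0.5576 kJ/s.
0.5576 > 0.4242, so adding tadpoles raises the average — include it.

Yes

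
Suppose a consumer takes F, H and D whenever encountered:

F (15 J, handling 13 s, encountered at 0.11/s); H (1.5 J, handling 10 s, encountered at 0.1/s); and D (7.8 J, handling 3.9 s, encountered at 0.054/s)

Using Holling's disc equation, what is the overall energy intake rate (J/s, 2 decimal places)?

0.61 J/s

R = (0.11×15 + 0.1×1.5 + 0.054×7.8) / (1 + 0.11×13 + 0.1×10 + 0.054×3.9) = 2.221/3.641 = 0.6101 J/s.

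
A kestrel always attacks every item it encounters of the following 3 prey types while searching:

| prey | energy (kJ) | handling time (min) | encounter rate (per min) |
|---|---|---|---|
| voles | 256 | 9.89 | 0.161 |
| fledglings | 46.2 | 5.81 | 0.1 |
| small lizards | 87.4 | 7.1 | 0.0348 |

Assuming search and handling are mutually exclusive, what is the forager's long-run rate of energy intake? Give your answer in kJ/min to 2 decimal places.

14.29 kJ/min

Energy encountered per unit search time: 0.161×256 + 0.1×46.2 + 0.0348×87.4 = 48.88 kJ/min.
Handling time per unit search time: 0.161×9.89 + 0.1×5.81 + 0.0348×7.1 = 2.42.
Rate = 48.88/(1 + 2.42) = 14.29 kJ/min.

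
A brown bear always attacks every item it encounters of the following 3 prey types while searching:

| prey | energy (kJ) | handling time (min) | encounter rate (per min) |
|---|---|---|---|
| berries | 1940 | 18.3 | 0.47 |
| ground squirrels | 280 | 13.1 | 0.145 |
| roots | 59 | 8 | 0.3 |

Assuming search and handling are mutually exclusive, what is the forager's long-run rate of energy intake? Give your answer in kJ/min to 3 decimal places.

69.789 kJ/min

R = Σλ_iE_i / (1 + Σλ_ih_i)
Numerator: 0.47×1940 + 0.145×280 + 0.3×59 = 970.1
Denominator: 1 + 0.47×18.3 + 0.145×13.1 + 0.3×8 = 13.9
R = 970.1/13.9 = 69.79 kJ/min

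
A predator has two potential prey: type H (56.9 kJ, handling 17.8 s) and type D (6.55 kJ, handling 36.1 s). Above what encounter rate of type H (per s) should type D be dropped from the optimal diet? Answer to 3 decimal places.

0.003 per s

The zero-one rule: include type D iff E₂/h₂ > λE₁/(1+λh₁). Equality gives the switch point.
λE₁h₂ = E₂ + λE₂h₁ ⇒ λ = E₂/(E₁h₂ − E₂h₁) = 6.55/(2054 − 116.6) = 0.003381 per s.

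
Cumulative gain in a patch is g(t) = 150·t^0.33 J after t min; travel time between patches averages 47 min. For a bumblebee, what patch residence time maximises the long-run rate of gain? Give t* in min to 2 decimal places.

Optimal t* satisfies g'(t*) = g(t*)/(T + t*).
g'(t) = 0.33·150·t^-0.67. Setting 0.33·150·t^-0.67 = 150·t^0.33/(47+t) gives 0.33(47+t) = t, so 0.67·t = 0.33×47.
t* = 0.33×47/0.67 = 23.15 min.

23.15 min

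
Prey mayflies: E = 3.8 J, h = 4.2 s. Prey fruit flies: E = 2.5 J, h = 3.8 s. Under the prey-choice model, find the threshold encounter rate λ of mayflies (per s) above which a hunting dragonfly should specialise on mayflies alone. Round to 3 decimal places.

The zero-one rule: include fruit flies iff E₂/h₂ > λE₁/(1+λh₁). Equality gives the switch point.
λE₁h₂ = E₂ + λE₂h₁ ⇒ λ = E₂/(E₁h₂ − E₂h₁) = 2.5/(14.44 − 10.5) = 0.6345 per s.

0.635 per s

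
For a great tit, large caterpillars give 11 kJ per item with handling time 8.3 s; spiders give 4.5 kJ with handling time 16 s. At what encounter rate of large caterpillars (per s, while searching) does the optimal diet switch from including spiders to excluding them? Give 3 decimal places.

0.032 per s

At the threshold, the rate on large caterpillars alone equals the profitability of spiders: λ·11/(1 + λ·8.3) = 4.5/16 = 0.2812.
Rearranging, λ(11 − 0.2812×8.3) = 0.2812, so λ = 0.2812/8.666 = 0.03246 per s.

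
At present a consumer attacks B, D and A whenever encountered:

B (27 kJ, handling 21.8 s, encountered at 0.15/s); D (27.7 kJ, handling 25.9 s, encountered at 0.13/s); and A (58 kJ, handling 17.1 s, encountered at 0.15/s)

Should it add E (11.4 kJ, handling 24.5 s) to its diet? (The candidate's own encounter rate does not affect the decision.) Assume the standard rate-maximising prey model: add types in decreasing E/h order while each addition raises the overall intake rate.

Intake rate on the current diet: R = (0.15×27 + 0.13×27.7 + 0.15×58) / (1 + 0.15×21.8 + 0.13×25.9 + 0.15×17.1) = 16.35/10.2 = 1.603 kJ/s.
Profitability of E: 11.4/24.5 = 0.4653 kJ/s.
Since 0.4653 < R, time spent handling E is better spent searching.

No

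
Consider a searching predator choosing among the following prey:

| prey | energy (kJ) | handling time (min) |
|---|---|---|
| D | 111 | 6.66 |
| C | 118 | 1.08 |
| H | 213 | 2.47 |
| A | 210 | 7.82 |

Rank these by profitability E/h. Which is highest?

C

Profitability E/h (kJ/min): D = 111/6.66 = 16.7, C = 118/1.08 = 109, H = 213/2.47 = 86.2, A = 210/7.82 = 26.9.
Ranked: C > H > A > D.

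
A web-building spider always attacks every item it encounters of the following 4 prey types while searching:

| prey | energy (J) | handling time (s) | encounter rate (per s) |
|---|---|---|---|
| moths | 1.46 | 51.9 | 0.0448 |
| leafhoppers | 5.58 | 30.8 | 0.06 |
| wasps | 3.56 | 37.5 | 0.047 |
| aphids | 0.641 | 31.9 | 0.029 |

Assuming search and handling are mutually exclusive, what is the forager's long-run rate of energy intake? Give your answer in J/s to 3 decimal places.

R = (0.0448×1.46 + 0.06×5.58 + 0.047×3.56 + 0.029×0.641) / (1 + 0.0448×51.9 + 0.06×30.8 + 0.047×37.5 + 0.029×31.9) = 0.5861/7.861 = 0.07456 J/s.

0.075 J/s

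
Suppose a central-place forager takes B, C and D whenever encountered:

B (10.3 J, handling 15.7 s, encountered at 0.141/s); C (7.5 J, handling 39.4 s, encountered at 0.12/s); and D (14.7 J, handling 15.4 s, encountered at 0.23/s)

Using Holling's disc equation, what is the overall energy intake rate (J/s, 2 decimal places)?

Energy encountered per unit search time: 0.141×10.3 + 0.12×7.5 + 0.23×14.7 = 5.733 J/s.
Handling time per unit search time: 0.141×15.7 + 0.12×39.4 + 0.23×15.4 = 10.48.
Rate = 5.733/(1 + 10.48) = 0.4993 J/s.

0.50 J/s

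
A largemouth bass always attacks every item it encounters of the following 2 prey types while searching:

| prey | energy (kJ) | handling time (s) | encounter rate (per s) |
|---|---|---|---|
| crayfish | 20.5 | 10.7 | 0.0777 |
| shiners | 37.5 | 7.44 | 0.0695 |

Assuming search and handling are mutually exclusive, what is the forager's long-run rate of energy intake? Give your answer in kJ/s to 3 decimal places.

1.788 kJ/s

R = Σλ_iE_i / (1 + Σλ_ih_i)
Numerator: 0.0777×20.5 + 0.0695×37.5 = 4.199
Denominator: 1 + 0.0777×10.7 + 0.0695×7.44 = 2.348
R = 4.199/2.348 = 1.788 kJ/s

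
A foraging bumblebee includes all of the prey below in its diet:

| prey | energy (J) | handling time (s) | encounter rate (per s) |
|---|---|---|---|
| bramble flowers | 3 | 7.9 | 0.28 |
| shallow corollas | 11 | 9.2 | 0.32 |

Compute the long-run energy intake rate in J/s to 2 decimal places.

R = Σλ_iE_i / (1 + Σλ_ih_i)
Numerator: 0.28×3 + 0.32×11 = 4.36
Denominator: 1 + 0.28×7.9 + 0.32×9.2 = 6.156
R = 4.36/6.156 = 0.7083 J/s

0.71 J/s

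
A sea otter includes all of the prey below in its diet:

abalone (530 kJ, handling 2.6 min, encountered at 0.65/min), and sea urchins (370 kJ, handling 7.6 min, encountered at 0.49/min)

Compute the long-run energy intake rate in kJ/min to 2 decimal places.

Energy encountered per unit search time: 0.65×530 + 0.49×370 = 525.8 kJ/min.
Handling time per unit search time: 0.65×2.6 + 0.49×7.6 = 5.414.
Rate = 525.8/(1 + 5.414) = 81.98 kJ/min.

81.98 kJ/min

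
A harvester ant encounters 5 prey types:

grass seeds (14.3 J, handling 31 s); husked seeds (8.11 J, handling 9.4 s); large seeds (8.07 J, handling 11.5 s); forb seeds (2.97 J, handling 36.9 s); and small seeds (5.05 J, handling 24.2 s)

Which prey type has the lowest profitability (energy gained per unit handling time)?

In descending order of E/h:
husked seeds: 8.11/9.4 = 0.863 J/s
large seeds: 8.07/11.5 = 0.702 J/s
grass seeds: 14.3/31 = 0.461 J/s
small seeds: 5.05/24.2 = 0.209 J/s
forb seeds: 2.97/36.9 = 0.0805 J/s

forb seeds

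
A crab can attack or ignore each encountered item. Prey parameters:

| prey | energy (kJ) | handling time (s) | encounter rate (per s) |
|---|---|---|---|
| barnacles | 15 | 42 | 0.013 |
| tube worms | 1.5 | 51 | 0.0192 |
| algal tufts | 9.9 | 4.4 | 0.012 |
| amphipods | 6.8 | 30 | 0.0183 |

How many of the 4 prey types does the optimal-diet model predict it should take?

3

Profitabilities (E/h, kJ/s): algal tufts 2.25, barnacles 0.357, amphipods 0.227, tube worms 0.0294. Add prey in this order while the next type's profitability exceeds the intake rate on those already taken.
Rate on top 1: 0.1128. barnacles: 0.357 > 0.1128 → include.
Rate on top 2: 0.1963. amphipods: 0.227 > 0.1963 → include.
Rate on top 3: 0.204. tube worms: 0.0294 < 0.204 → exclude; stop.
Optimal diet: algal tufts, barnacles, amphipods — 3 of 4 types.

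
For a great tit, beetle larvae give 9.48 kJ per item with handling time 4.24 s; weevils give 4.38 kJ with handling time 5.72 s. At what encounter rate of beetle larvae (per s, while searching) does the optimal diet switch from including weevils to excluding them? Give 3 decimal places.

0.123 per s

At the threshold, the rate on beetle larvae alone equals the profitability of weevils: λ·9.48/(1 + λ·4.24) = 4.38/5.72 = 0.7657.
Rearranging, λ(9.48 − 0.7657×4.24) = 0.7657, so λ = 0.7657/6.233 = 0.1228 per s.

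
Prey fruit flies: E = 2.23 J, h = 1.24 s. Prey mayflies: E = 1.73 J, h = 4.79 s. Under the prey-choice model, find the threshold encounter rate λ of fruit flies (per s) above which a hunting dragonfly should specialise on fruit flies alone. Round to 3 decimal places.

0.203 per s

Drop mayflies once their profitability E₂/h₂ falls below the rate achievable on fruit flies alone: E₂/h₂ = λE₁/(1 + λh₁).
Solve for λ: λE₁h₂ = E₂(1 + λh₁) → λ(E₁h₂ − E₂h₁) = E₂ → λ = E₂/(E₁h₂ − E₂h₁).
λ = 1.73/(2.23×4.79 − 1.73×1.24) = 1.73/8.537 = 0.2027 per s.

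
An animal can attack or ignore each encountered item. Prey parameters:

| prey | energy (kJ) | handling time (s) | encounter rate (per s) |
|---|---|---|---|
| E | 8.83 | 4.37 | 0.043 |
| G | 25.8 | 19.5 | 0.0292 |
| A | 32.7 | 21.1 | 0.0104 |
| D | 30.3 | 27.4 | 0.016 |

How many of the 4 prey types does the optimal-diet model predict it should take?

E/h in descending order: E 2.02, A 1.55, G 1.32, D 1.11 kJ/s. The optimal diet is the largest prefix of this list for which every included type satisfies E_i/h_i > R on the types above it.
Rate on top 1: 0.3196. A: 1.55 > 0.3196 → include.
Rate on top 2: 0.5114. G: 1.32 > 0.5114 → include.
Rate on top 3: 0.7452. D: 1.11 > 0.7452 → include.
Optimal diet: E, A, G, D — 4 of 4 types.

4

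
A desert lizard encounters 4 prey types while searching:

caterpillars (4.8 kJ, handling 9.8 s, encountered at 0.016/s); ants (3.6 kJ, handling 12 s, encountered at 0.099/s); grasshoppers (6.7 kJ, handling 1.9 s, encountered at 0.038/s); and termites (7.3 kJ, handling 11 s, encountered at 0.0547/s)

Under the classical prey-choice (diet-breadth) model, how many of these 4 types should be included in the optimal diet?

3

E/h in descending order: grasshoppers 3.53, termites 0.664, caterpillars 0.49, ants 0.3 kJ/s. The optimal diet is the largest prefix of this list for which every included type satisfies E_i/h_i > R on the types above it.
Rate on top 1: 0.2375. termites: 0.664 > 0.2375 → include.
Rate on top 2: 0.3907. caterpillars: 0.49 > 0.3907 → include.
Rate on top 3: 0.3991. ants: 0.3 < 0.3991 → exclude; stop.
Optimal diet: grasshoppers, termites, caterpillars — 3 of 4 types.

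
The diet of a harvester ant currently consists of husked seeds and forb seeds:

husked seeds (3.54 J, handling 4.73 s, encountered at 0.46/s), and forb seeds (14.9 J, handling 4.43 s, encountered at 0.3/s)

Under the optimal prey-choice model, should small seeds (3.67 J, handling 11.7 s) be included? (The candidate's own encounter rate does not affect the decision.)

No

Intake rate on the current diet: R = (0.46×3.54 + 0.3×14.9) / (1 + 0.46×4.73 + 0.3×4.43) = 6.098/4.505 = 1.354 J/s.
Profitability of small seeds: 3.67/11.7 = 0.3137 J/s.
Since 0.3137 < R, time spent handling small seeds is better spent searching.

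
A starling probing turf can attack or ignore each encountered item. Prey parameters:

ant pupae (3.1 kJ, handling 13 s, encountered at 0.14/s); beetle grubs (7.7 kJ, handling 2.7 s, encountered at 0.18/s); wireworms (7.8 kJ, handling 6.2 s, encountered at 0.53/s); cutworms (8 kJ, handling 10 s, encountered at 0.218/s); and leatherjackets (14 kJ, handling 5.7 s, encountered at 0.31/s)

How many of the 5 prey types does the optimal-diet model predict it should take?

Rank by E/h (kJ/s): beetle grubs 2.85, leatherjackets 2.46, wireworms 1.26, cutworms 0.8, ant pupae 0.238. Include each in turn until the next type's E/h falls below the running intake rate.
Rate on top 1: 0.9327. leatherjackets: 2.46 > 0.9327 → include.
Rate on top 2: 1.76. wireworms: 1.26 < 1.76 → exclude; stop.
Optimal diet: beetle grubs, leatherjackets — 2 of 5 types.

2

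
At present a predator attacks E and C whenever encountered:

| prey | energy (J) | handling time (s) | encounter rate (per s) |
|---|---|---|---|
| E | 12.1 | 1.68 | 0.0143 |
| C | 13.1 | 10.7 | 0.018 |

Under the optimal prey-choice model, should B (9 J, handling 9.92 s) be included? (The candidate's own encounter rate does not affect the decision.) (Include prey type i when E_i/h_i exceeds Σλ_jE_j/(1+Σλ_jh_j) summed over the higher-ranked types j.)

Yes

On E and C alone, R = ΣλE/(1+Σλh) = 0.4088/1.217 = 0.336 J/s.
Profitability of B: 9/9.92 = 0.9073 J/s.
0.9073 > 0.336, so adding B raises the average — include it.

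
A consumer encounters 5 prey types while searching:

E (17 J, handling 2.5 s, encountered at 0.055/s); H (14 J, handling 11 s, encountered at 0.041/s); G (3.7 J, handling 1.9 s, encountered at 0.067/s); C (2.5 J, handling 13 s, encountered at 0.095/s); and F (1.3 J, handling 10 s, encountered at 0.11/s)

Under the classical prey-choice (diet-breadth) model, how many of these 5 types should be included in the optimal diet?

Profitabilities (E/h, J/s): E 6.8, G 1.95, H 1.27, C 0.192, F 0.13. Add prey in this order while the next type's profitability exceeds the intake rate on those already taken.
Rate on top 1: 0.822. G: 1.95 > 0.822 → include.
Rate on top 2: 0.9352. H: 1.27 > 0.9352 → include.
Rate on top 3: 1.024. C: 0.192 < 1.024 → exclude; stop.
Optimal diet: E, G, H — 3 of 5 types.

3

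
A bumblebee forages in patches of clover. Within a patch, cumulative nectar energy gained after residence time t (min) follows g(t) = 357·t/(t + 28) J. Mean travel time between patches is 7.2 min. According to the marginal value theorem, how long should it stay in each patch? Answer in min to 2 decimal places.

14.20 min

By the marginal value theorem, leave when the instantaneous gain rate g'(t) equals the habitat-wide average g(t)/(T + t).
g'(t) = 357·28/(t + 28)². Setting 357·28/(t+28)² = 357t/[(t+28)(7.2+t)] gives 28(7.2+t) = t(t+28), so t² = 28×7.2 = 201.6.
t* = √201.6 = 14.2 min.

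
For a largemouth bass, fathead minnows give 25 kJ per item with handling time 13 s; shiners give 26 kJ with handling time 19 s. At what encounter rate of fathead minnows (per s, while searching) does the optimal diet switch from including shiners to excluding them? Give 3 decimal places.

The zero-one rule: include shiners iff E₂/h₂ > λE₁/(1+λh₁). Equality gives the switch point.
λE₁h₂ = E₂ + λE₂h₁ ⇒ λ = E₂/(E₁h₂ − E₂h₁) = 26/(475 − 338) = 0.1898 per s.

0.190 per s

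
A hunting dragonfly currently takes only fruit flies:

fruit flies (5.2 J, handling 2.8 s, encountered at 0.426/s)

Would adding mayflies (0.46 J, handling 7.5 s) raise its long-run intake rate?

No

On fruit flies alone, R = ΣλE/(1+Σλh) = 2.215/2.193 = 1.01 J/s.
Profitability of mayflies: 0.46/7.5 = 0.06133 J/s.
Since 0.06133 < R, time spent handling mayflies is better spent searching.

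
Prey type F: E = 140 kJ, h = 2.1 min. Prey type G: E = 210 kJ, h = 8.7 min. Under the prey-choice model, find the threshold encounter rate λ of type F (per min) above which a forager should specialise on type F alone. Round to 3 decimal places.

Drop type G once their profitability E₂/h₂ falls below the rate achievable on type F alone: E₂/h₂ = λE₁/(1 + λh₁).
Solve for λ: λE₁h₂ = E₂(1 + λh₁) → λ(E₁h₂ − E₂h₁) = E₂ → λ = E₂/(E₁h₂ − E₂h₁).
λ = 210/(140×8.7 − 210×2.1) = 210/777 = 0.2703 per min.

0.270 per min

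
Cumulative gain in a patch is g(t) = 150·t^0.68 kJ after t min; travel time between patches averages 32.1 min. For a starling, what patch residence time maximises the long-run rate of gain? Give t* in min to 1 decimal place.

68.2 min

By the marginal value theorem, leave when the instantaneous gain rate g'(t) equals the habitat-wide average g(t)/(T + t).
g'(t) = 0.68·150·t^-0.32. Setting 0.68·150·t^-0.32 = 150·t^0.68/(32.1+t) gives 0.68(32.1+t) = t, so 0.32·t = 0.68×32.1.
t* = 0.68×32.1/0.32 = 68.21 min.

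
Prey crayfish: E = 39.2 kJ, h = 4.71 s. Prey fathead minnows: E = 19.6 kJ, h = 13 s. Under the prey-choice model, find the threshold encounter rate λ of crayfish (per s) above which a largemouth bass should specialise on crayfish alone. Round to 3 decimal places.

The zero-one rule: include fathead minnows iff E₂/h₂ > λE₁/(1+λh₁). Equality gives the switch point.
λE₁h₂ = E₂ + λE₂h₁ ⇒ λ = E₂/(E₁h₂ − E₂h₁) = 19.6/(509.6 − 92.32) = 0.04697 per s.

0.047 per s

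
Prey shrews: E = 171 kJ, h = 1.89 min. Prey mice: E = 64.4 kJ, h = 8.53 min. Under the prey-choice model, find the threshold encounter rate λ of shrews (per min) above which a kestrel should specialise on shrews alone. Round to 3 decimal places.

0.048 per min

The zero-one rule: include mice iff E₂/h₂ > λE₁/(1+λh₁). Equality gives the switch point.
λE₁h₂ = E₂ + λE₂h₁ ⇒ λ = E₂/(E₁h₂ − E₂h₁) = 64.4/(1459 − 121.7) = 0.04817 per min.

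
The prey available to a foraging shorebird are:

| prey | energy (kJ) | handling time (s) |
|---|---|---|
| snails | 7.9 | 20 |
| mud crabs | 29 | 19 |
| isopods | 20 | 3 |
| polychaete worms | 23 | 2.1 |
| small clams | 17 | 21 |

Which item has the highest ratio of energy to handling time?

In descending order of E/h:
polychaete worms: 23/2.1 = 11 kJ/s
isopods: 20/3 = 6.67 kJ/s
mud crabs: 29/19 = 1.53 kJ/s
small clams: 17/21 = 0.81 kJ/s
snails: 7.9/20 = 0.395 kJ/s

polychaete worms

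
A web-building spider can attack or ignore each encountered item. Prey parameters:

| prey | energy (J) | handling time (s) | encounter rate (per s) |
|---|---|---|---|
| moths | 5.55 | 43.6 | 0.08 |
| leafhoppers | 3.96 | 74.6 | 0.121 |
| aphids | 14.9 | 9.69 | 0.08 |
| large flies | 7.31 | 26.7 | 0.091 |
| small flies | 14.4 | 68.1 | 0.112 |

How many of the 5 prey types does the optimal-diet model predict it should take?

Profitabilities (E/h, J/s): aphids 1.54, large flies 0.274, small flies 0.211, moths 0.127, leafhoppers 0.0531. Add prey in this order while the next type's profitability exceeds the intake rate on those already taken.
Rate on top 1: 0.6715. large flies: 0.274 < 0.6715 → exclude; stop.
Optimal diet: aphids — 1 of 5 types.

1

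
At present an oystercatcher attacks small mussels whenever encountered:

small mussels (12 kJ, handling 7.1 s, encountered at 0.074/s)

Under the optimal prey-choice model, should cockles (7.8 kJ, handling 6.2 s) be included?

Intake rate on the current diet: R = (0.074×12) / (1 + 0.074×7.1) = 0.888/1.525 = 0.5821 kJ/s.
Profitability of cockles: 7.8/6.2 = 1.258 kJ/s.
1.258 > 0.5821, so adding cockles raises the average — include it.

Yes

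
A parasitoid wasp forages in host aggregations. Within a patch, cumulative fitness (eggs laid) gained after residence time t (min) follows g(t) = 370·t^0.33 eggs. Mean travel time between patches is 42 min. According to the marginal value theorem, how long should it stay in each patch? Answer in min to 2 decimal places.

By the marginal value theorem, leave when the instantaneous gain rate g'(t) equals the habitat-wide average g(t)/(T + t).
g'(t) = 0.33·370·t^-0.67. Setting 0.33·370·t^-0.67 = 370·t^0.33/(42+t) gives 0.33(42+t) = t, so 0.67·t = 0.33×42.
t* = 0.33×42/0.67 = 20.69 min.

20.69 min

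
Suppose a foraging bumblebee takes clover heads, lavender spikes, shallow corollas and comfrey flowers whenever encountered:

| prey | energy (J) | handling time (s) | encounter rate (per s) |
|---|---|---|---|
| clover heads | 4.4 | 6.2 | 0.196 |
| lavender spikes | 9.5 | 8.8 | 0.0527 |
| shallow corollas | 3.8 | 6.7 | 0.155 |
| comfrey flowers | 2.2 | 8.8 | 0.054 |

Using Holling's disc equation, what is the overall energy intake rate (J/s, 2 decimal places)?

0.49 J/s

R = Σλ_iE_i / (1 + Σλ_ih_i)
Numerator: 0.196×4.4 + 0.0527×9.5 + 0.155×3.8 + 0.054×2.2 = 2.071
Denominator: 1 + 0.196×6.2 + 0.0527×8.8 + 0.155×6.7 + 0.054×8.8 = 4.193
R = 2.071/4.193 = 0.4939 J/s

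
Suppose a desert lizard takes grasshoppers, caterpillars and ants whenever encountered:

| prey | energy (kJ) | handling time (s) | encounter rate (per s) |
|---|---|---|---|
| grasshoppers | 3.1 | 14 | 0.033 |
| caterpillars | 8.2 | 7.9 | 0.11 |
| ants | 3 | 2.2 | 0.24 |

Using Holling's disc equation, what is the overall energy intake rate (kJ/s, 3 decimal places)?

0.603 kJ/s

R = (0.033×3.1 + 0.11×8.2 + 0.24×3) / (1 + 0.033×14 + 0.11×7.9 + 0.24×2.2) = 1.724/2.859 = 0.6031 kJ/s.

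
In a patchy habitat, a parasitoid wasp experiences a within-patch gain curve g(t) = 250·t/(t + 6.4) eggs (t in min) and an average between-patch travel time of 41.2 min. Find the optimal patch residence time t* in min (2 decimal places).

16.24 min

By the marginal value theorem, leave when the instantaneous gain rate g'(t) equals the habitat-wide average g(t)/(T + t).
g'(t) = 250·6.4/(t + 6.4)². Setting 250·6.4/(t+6.4)² = 250t/[(t+6.4)(41.2+t)] gives 6.4(41.2+t) = t(t+6.4), so t² = 6.4×41.2 = 263.7.
t* = √263.7 = 16.24 min.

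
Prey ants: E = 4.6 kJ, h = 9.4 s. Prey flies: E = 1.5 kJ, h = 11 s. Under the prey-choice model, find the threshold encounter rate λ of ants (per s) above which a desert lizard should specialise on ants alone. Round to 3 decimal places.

0.041 per s

Drop flies once their profitability E₂/h₂ falls below the rate achievable on ants alone: E₂/h₂ = λE₁/(1 + λh₁).
Solve for λ: λE₁h₂ = E₂(1 + λh₁) → λ(E₁h₂ − E₂h₁) = E₂ → λ = E₂/(E₁h₂ − E₂h₁).
λ = 1.5/(4.6×11 − 1.5×9.4) = 1.5/36.5 = 0.0411 per s.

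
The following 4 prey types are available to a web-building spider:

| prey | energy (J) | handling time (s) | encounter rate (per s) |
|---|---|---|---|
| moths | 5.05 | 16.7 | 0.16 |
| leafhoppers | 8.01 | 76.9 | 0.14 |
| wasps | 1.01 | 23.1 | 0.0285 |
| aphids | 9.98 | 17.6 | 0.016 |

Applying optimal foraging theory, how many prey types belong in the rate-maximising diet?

2

Rank by E/h (J/s): aphids 0.567, moths 0.302, leafhoppers 0.104, wasps 0.0437. Include each in turn until the next type's E/h falls below the running intake rate.
Rate on top 1: 0.1246. moths: 0.302 > 0.1246 → include.
Rate on top 2: 0.2448. leafhoppers: 0.104 < 0.2448 → exclude; stop.
Optimal diet: aphids, moths — 2 of 4 types.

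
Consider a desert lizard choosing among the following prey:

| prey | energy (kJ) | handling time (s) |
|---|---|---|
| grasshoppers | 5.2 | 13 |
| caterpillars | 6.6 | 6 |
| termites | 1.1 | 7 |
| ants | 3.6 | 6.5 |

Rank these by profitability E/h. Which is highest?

caterpillars

Profitability E/h (kJ/s): grasshoppers = 5.2/13 = 0.4, caterpillars = 6.6/6 = 1.1, termites = 1.1/7 = 0.157, ants = 3.6/6.5 = 0.554.
Ranked: caterpillars > ants > grasshoppers > termites.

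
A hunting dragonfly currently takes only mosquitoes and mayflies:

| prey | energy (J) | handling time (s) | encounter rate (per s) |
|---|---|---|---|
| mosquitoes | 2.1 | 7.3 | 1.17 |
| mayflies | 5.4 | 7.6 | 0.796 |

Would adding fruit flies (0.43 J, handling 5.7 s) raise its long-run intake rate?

No

On mosquitoes and mayflies alone, R = ΣλE/(1+Σλh) = 6.755/15.59 = 0.4333 J/s.
fruit flies: E/h = 0.43/5.7 = 0.07544 J/s.
0.07544 < 0.4333, so adding fruit flies would lower the average — exclude it.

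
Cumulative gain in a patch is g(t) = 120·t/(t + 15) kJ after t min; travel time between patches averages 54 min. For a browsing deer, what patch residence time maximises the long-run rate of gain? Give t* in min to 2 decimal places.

Optimal t* satisfies g'(t*) = g(t*)/(T + t*).
g'(t) = 120·15/(t + 15)². Setting 120·15/(t+15)² = 120t/[(t+15)(54+t)] gives 15(54+t) = t(t+15), so t² = 15×54 = 810.
t* = √810 = 28.46 min.

28.46 min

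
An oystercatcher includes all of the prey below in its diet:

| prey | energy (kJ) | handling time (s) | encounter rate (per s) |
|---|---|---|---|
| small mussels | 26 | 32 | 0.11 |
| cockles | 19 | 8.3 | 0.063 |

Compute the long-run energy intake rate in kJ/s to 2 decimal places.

Energy encountered per unit search time: 0.11×26 + 0.063×19 = 4.057 kJ/s.
Handling time per unit search time: 0.11×32 + 0.063×8.3 = 4.043.
Rate = 4.057/(1 + 4.043) = 0.8045 kJ/s.

0.80 kJ/s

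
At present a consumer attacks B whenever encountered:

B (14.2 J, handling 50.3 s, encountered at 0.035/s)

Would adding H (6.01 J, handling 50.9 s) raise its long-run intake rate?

Intake rate on the current diet: R = (0.035×14.2) / (1 + 0.035×50.3) = 0.497/2.761 = 0.18 J/s.
Profitability of H: 6.01/50.9 = 0.1181 J/s.
0.1181 < 0.18, so adding H would lower the average — exclude it.

No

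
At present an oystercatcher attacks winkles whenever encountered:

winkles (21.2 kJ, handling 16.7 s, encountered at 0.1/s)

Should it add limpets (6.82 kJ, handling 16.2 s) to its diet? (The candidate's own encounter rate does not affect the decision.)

No

Current rate: (0.1×21.2)/(1 + 0.1×16.7) = 0.794 kJ/s.
limpets: E/h = 6.82/16.2 = 0.421 kJ/s.
0.421 < 0.794, so adding limpets would lower the average — exclude it.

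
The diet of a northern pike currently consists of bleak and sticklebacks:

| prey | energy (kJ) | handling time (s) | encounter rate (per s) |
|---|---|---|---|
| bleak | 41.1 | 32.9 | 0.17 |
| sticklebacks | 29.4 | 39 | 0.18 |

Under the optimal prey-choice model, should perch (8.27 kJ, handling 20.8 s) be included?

Current rate: (0.17×41.1 + 0.18×29.4)/(1 + 0.17×32.9 + 0.18×39) = 0.902 kJ/s.
perch: E/h = 8.27/20.8 = 0.3976 kJ/s.
0.3976 < 0.902, so adding perch would lower the average — exclude it.

No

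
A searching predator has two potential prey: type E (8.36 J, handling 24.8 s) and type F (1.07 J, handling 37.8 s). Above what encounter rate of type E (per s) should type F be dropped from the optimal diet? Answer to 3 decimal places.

0.004 per s

At the threshold, the rate on type E alone equals the profitability of type F: λ·8.36/(1 + λ·24.8) = 1.07/37.8 = 0.02831.
Rearranging, λ(8.36 − 0.02831×24.8) = 0.02831, so λ = 0.02831/7.658 = 0.003696 per s.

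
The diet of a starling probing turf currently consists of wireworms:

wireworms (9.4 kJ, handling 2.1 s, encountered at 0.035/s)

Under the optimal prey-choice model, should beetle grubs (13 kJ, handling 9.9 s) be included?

Current rate: (0.035×9.4)/(1 + 0.035×2.1) = 0.3065 kJ/s.
Profitability of beetle grubs: 13/9.9 = 1.313 kJ/s.
Since 1.313 > R, including beetle grubs increases the long-run rate.

Yes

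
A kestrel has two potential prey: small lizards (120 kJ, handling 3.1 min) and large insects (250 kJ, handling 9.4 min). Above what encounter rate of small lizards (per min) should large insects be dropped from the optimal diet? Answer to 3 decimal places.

The zero-one rule: include large insects iff E₂/h₂ > λE₁/(1+λh₁). Equality gives the switch point.
λE₁h₂ = E₂ + λE₂h₁ ⇒ λ = E₂/(E₁h₂ − E₂h₁) = 250/(1128 − 775) = 0.7082 per min.

0.708 per min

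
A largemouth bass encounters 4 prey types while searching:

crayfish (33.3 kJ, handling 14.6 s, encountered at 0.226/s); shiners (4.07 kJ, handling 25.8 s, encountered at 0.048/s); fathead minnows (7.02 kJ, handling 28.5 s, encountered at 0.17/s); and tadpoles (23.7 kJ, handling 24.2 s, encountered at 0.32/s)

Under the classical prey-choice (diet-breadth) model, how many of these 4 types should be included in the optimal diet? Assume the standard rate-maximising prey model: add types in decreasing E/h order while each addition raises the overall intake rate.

1

Rank by E/h (kJ/s): crayfish 2.28, tadpoles 0.979, fathead minnows 0.246, shiners 0.158. Include each in turn until the next type's E/h falls below the running intake rate.
Rate on top 1: 1.75. tadpoles: 0.979 < 1.75 → exclude; stop.
Optimal diet: crayfish — 1 of 4 types.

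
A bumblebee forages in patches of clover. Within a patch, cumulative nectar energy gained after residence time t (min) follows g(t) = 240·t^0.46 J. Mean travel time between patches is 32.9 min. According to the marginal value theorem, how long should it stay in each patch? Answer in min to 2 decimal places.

Maximise g(t)/(T+t): set derivative to zero → g'(t)(T+t) = g(t).
g'(t) = 0.46·240·t^-0.54. Setting 0.46·240·t^-0.54 = 240·t^0.46/(32.9+t) gives 0.46(32.9+t) = t, so 0.54·t = 0.46×32.9.
t* = 0.46×32.9/0.54 = 28.03 min.

28.03 min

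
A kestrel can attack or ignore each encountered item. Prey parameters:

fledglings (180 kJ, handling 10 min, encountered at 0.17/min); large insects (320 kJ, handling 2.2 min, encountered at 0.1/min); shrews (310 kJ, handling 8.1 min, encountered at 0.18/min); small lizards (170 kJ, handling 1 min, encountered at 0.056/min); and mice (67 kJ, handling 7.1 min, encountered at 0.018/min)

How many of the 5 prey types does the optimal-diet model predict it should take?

3

E/h in descending order: small lizards 170, large insects 145, shrews 38.3, fledglings 18, mice 9.44 kJ/min. The optimal diet is the largest prefix of this list for which every included type satisfies E_i/h_i > R on the types above it.
Rate on top 1: 9.015. large insects: 145 > 9.015 → include.
Rate on top 2: 32.54. shrews: 38.3 > 32.54 → include.
Rate on top 3: 35.6. fledglings: 18 < 35.6 → exclude; stop.
Optimal diet: small lizards, large insects, shrews — 3 of 5 types.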